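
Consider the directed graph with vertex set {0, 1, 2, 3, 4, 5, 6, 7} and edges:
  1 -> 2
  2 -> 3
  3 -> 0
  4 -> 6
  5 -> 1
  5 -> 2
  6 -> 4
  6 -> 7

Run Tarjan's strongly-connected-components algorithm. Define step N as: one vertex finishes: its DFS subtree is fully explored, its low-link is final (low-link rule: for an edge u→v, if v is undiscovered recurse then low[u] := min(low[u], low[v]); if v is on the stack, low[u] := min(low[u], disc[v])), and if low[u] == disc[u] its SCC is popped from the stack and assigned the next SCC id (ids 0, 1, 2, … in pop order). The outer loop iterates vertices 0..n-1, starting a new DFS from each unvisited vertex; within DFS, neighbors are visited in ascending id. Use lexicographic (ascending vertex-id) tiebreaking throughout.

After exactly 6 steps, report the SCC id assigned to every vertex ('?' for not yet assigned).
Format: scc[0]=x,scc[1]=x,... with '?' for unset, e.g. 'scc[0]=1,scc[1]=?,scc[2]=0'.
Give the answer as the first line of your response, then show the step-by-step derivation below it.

scc[0]=0,scc[1]=3,scc[2]=2,scc[3]=1,scc[4]=?,scc[5]=?,scc[6]=?,scc[7]=4

step 1: low=(low[0]=0,low[1]=?,low[2]=?,low[3]=?,low[4]=?,low[5]=?,low[6]=?,low[7]=?); scc=(scc[0]=0,scc[1]=?,scc[2]=?,scc[3]=?,scc[4]=?,scc[5]=?,scc[6]=?,scc[7]=?)
step 2: low=(low[0]=0,low[1]=1,low[2]=2,low[3]=3,low[4]=?,low[5]=?,low[6]=?,low[7]=?); scc=(scc[0]=0,scc[1]=?,scc[2]=?,scc[3]=1,scc[4]=?,scc[5]=?,scc[6]=?,scc[7]=?)
step 3: low=(low[0]=0,low[1]=1,low[2]=2,low[3]=3,low[4]=?,low[5]=?,low[6]=?,low[7]=?); scc=(scc[0]=0,scc[1]=?,scc[2]=2,scc[3]=1,scc[4]=?,scc[5]=?,scc[6]=?,scc[7]=?)
step 4: low=(low[0]=0,low[1]=1,low[2]=2,low[3]=3,low[4]=?,low[5]=?,low[6]=?,low[7]=?); scc=(scc[0]=0,scc[1]=3,scc[2]=2,scc[3]=1,scc[4]=?,scc[5]=?,scc[6]=?,scc[7]=?)
step 5: low=(low[0]=0,low[1]=1,low[2]=2,low[3]=3,low[4]=4,low[5]=?,low[6]=4,low[7]=6); scc=(scc[0]=0,scc[1]=3,scc[2]=2,scc[3]=1,scc[4]=?,scc[5]=?,scc[6]=?,scc[7]=4)
step 6: low=(low[0]=0,low[1]=1,low[2]=2,low[3]=3,low[4]=4,low[5]=?,low[6]=4,low[7]=6); scc=(scc[0]=0,scc[1]=3,scc[2]=2,scc[3]=1,scc[4]=?,scc[5]=?,scc[6]=?,scc[7]=4)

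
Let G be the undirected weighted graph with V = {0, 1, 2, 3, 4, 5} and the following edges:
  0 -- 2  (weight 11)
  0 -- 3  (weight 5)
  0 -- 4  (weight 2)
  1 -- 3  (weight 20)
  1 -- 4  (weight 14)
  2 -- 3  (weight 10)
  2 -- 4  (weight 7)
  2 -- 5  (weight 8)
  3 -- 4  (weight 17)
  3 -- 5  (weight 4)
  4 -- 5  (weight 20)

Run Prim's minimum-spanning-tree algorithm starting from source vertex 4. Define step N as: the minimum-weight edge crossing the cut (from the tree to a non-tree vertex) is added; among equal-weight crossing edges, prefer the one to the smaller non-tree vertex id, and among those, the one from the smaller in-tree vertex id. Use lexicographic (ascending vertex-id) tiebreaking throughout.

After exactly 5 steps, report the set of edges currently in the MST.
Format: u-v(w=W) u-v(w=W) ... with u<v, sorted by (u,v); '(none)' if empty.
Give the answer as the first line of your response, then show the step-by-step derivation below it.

0-3(w=5) 0-4(w=2) 1-4(w=14) 2-4(w=7) 3-5(w=4)

step 1: add edge 0-4 (w=2); MST = {0-4(w=2)}
step 2: add edge 0-3 (w=5); MST = {0-3(w=5) 0-4(w=2)}
step 3: add edge 3-5 (w=4); MST = {0-3(w=5) 0-4(w=2) 3-5(w=4)}
step 4: add edge 2-4 (w=7); MST = {0-3(w=5) 0-4(w=2) 2-4(w=7) 3-5(w=4)}
step 5: add edge 1-4 (w=14); MST = {0-3(w=5) 0-4(w=2) 1-4(w=14) 2-4(w=7) 3-5(w=4)}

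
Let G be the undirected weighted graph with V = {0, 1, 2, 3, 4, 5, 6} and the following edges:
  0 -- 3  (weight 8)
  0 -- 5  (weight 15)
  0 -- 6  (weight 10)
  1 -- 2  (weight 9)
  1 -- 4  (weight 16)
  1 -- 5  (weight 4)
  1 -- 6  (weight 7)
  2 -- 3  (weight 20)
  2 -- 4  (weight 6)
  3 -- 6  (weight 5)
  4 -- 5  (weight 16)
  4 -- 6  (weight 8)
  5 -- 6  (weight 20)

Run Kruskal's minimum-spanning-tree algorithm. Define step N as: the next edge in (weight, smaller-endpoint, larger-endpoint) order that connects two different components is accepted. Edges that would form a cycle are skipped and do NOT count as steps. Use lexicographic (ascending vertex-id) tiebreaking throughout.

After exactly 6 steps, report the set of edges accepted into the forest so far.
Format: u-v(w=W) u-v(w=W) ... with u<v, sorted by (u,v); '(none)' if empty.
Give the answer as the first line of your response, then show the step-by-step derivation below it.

0-3(w=8) 1-5(w=4) 1-6(w=7) 2-4(w=6) 3-6(w=5) 4-6(w=8)

step 1: add edge 1-5 (w=4); MST = {1-5(w=4)}
step 2: add edge 3-6 (w=5); MST = {1-5(w=4) 3-6(w=5)}
step 3: add edge 2-4 (w=6); MST = {1-5(w=4) 2-4(w=6) 3-6(w=5)}
step 4: add edge 1-6 (w=7); MST = {1-5(w=4) 1-6(w=7) 2-4(w=6) 3-6(w=5)}
step 5: add edge 0-3 (w=8); MST = {0-3(w=8) 1-5(w=4) 1-6(w=7) 2-4(w=6) 3-6(w=5)}
step 6: add edge 4-6 (w=8); MST = {0-3(w=8) 1-5(w=4) 1-6(w=7) 2-4(w=6) 3-6(w=5) 4-6(w=8)}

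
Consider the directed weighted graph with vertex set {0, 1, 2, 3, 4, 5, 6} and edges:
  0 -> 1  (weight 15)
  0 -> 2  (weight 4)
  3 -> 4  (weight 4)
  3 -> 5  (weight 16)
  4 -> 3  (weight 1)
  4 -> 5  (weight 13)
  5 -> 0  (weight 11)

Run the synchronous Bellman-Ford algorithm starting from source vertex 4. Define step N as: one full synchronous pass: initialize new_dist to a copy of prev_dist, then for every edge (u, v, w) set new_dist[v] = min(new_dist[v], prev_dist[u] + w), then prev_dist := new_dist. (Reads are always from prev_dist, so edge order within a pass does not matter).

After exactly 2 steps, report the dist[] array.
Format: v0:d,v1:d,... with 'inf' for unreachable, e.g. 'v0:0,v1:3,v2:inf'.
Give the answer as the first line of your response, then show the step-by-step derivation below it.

v0:24,v1:inf,v2:inf,v3:1,v4:0,v5:13,v6:inf

step 1: dist = v0:inf,v1:inf,v2:inf,v3:1,v4:0,v5:13,v6:inf
step 2: dist = v0:24,v1:inf,v2:inf,v3:1,v4:0,v5:13,v6:inf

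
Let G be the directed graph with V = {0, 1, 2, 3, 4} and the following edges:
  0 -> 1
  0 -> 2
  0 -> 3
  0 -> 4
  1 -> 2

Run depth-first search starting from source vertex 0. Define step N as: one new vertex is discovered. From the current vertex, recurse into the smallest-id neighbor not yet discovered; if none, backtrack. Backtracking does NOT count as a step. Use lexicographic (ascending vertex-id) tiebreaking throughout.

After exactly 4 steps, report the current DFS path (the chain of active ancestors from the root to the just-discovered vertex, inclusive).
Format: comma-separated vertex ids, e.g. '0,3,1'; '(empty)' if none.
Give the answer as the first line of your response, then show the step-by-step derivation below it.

0,3

step 1: discover 0; path=0; order=0
step 2: discover 1; path=0>1; order=0,1
step 3: discover 2; path=0>1>2; order=0,1,2
step 4: discover 3; path=0>3; order=0,1,2,3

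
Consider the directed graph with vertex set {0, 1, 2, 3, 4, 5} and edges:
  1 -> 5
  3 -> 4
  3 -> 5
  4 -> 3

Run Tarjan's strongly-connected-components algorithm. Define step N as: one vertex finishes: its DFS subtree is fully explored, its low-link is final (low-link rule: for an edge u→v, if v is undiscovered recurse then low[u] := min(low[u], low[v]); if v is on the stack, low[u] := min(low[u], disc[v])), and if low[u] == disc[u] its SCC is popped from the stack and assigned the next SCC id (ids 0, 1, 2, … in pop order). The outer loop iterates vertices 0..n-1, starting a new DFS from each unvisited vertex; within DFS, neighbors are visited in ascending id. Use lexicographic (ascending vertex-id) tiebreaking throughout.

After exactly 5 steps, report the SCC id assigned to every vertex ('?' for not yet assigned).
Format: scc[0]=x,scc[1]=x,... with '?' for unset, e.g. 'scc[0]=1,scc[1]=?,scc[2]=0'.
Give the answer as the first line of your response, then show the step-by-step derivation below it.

scc[0]=0,scc[1]=2,scc[2]=3,scc[3]=?,scc[4]=?,scc[5]=1

step 1: low=(low[0]=0,low[1]=?,low[2]=?,low[3]=?,low[4]=?,low[5]=?); scc=(scc[0]=0,scc[1]=?,scc[2]=?,scc[3]=?,scc[4]=?,scc[5]=?)
step 2: low=(low[0]=0,low[1]=1,low[2]=?,low[3]=?,low[4]=?,low[5]=2); scc=(scc[0]=0,scc[1]=?,scc[2]=?,scc[3]=?,scc[4]=?,scc[5]=1)
step 3: low=(low[0]=0,low[1]=1,low[2]=?,low[3]=?,low[4]=?,low[5]=2); scc=(scc[0]=0,scc[1]=2,scc[2]=?,scc[3]=?,scc[4]=?,scc[5]=1)
step 4: low=(low[0]=0,low[1]=1,low[2]=3,low[3]=?,low[4]=?,low[5]=2); scc=(scc[0]=0,scc[1]=2,scc[2]=3,scc[3]=?,scc[4]=?,scc[5]=1)
step 5: low=(low[0]=0,low[1]=1,low[2]=3,low[3]=4,low[4]=4,low[5]=2); scc=(scc[0]=0,scc[1]=2,scc[2]=3,scc[3]=?,scc[4]=?,scc[5]=1)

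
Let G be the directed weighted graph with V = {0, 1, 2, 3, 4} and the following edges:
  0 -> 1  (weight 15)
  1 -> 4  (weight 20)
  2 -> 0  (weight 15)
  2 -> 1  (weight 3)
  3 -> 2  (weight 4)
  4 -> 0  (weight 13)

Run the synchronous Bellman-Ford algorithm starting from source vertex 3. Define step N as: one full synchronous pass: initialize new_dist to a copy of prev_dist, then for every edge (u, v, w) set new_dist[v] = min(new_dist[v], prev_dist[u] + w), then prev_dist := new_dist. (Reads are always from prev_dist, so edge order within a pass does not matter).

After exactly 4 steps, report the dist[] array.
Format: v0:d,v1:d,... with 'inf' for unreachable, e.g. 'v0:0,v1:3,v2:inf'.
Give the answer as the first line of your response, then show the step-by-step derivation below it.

v0:19,v1:7,v2:4,v3:0,v4:27

step 1: dist = v0:inf,v1:inf,v2:4,v3:0,v4:inf
step 2: dist = v0:19,v1:7,v2:4,v3:0,v4:inf
step 3: dist = v0:19,v1:7,v2:4,v3:0,v4:27
step 4: dist = v0:19,v1:7,v2:4,v3:0,v4:27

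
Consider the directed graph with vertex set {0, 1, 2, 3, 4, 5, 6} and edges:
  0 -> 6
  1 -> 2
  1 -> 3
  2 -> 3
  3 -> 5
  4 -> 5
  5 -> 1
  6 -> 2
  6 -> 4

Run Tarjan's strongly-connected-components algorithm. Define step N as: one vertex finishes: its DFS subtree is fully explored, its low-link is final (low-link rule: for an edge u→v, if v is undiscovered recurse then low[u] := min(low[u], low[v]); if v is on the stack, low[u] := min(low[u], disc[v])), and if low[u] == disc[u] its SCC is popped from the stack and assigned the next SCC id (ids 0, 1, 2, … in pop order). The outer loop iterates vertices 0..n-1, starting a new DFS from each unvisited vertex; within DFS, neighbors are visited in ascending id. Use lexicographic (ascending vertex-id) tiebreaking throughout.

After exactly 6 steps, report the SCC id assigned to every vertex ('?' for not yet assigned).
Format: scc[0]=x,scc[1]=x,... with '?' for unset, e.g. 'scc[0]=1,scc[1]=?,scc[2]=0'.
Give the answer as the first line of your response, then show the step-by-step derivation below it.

scc[0]=?,scc[1]=0,scc[2]=0,scc[3]=0,scc[4]=1,scc[5]=0,scc[6]=2

step 1: low=(low[0]=0,low[1]=2,low[2]=2,low[3]=3,low[4]=?,low[5]=4,low[6]=1); scc=(scc[0]=?,scc[1]=?,scc[2]=?,scc[3]=?,scc[4]=?,scc[5]=?,scc[6]=?)
step 2: low=(low[0]=0,low[1]=2,low[2]=2,low[3]=3,low[4]=?,low[5]=2,low[6]=1); scc=(scc[0]=?,scc[1]=?,scc[2]=?,scc[3]=?,scc[4]=?,scc[5]=?,scc[6]=?)
step 3: low=(low[0]=0,low[1]=2,low[2]=2,low[3]=2,low[4]=?,low[5]=2,low[6]=1); scc=(scc[0]=?,scc[1]=?,scc[2]=?,scc[3]=?,scc[4]=?,scc[5]=?,scc[6]=?)
step 4: low=(low[0]=0,low[1]=2,low[2]=2,low[3]=2,low[4]=?,low[5]=2,low[6]=1); scc=(scc[0]=?,scc[1]=0,scc[2]=0,scc[3]=0,scc[4]=?,scc[5]=0,scc[6]=?)
step 5: low=(low[0]=0,low[1]=2,low[2]=2,low[3]=2,low[4]=6,low[5]=2,low[6]=1); scc=(scc[0]=?,scc[1]=0,scc[2]=0,scc[3]=0,scc[4]=1,scc[5]=0,scc[6]=?)
step 6: low=(low[0]=0,low[1]=2,low[2]=2,low[3]=2,low[4]=6,low[5]=2,low[6]=1); scc=(scc[0]=?,scc[1]=0,scc[2]=0,scc[3]=0,scc[4]=1,scc[5]=0,scc[6]=2)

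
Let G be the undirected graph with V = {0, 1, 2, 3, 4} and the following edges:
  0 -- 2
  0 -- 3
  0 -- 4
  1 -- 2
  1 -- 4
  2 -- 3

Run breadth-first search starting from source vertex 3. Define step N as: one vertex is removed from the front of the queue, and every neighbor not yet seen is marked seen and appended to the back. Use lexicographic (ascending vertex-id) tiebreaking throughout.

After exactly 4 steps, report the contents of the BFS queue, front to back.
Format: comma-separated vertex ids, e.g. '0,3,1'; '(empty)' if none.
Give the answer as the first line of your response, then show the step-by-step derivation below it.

1

step 1: dequeue 3; queue=[0,2]; order=3
step 2: dequeue 0; queue=[2,4]; order=3,0
step 3: dequeue 2; queue=[4,1]; order=3,0,2
step 4: dequeue 4; queue=[1]; order=3,0,2,4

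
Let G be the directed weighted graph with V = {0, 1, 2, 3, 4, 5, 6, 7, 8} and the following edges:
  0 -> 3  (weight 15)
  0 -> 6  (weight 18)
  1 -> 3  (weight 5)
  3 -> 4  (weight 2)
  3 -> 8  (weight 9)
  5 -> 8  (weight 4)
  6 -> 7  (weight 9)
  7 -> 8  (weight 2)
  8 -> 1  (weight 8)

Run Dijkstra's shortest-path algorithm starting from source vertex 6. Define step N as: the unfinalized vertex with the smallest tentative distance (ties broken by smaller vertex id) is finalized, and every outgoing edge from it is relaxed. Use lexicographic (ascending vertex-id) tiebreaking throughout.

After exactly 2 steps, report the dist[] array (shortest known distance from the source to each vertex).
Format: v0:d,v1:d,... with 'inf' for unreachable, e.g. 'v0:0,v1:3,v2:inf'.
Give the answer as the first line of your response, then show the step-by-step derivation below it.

v0:inf,v1:inf,v2:inf,v3:inf,v4:inf,v5:inf,v6:0,v7:9,v8:11

step 1: dist = v0:inf,v1:inf,v2:inf,v3:inf,v4:inf,v5:inf,v6:0,v7:9,v8:inf
step 2: dist = v0:inf,v1:inf,v2:inf,v3:inf,v4:inf,v5:inf,v6:0,v7:9,v8:11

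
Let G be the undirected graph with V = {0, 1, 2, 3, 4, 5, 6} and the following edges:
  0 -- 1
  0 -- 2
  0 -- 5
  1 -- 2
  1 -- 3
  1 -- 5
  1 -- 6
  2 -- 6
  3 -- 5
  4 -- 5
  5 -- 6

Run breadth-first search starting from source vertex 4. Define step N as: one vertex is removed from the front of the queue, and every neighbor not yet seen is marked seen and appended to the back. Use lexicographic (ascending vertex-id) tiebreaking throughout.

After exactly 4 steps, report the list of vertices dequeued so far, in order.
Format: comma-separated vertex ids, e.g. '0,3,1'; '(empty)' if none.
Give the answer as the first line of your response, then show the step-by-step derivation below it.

4,5,0,1

step 1: dequeue 4; queue=[5]; order=4
step 2: dequeue 5; queue=[0,1,3,6]; order=4,5
step 3: dequeue 0; queue=[1,3,6,2]; order=4,5,0
step 4: dequeue 1; queue=[3,6,2]; order=4,5,0,1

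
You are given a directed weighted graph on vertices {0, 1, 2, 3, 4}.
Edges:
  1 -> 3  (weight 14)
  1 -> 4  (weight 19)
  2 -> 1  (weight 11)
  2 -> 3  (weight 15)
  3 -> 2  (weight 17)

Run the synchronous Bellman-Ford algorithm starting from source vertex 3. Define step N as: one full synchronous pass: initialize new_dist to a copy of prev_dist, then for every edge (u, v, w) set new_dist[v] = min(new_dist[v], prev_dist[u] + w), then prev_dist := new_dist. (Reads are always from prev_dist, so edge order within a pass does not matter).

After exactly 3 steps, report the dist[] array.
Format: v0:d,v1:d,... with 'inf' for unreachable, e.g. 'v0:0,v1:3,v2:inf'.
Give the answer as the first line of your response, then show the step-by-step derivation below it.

v0:inf,v1:28,v2:17,v3:0,v4:47

step 1: dist = v0:inf,v1:inf,v2:17,v3:0,v4:inf
step 2: dist = v0:inf,v1:28,v2:17,v3:0,v4:inf
step 3: dist = v0:inf,v1:28,v2:17,v3:0,v4:47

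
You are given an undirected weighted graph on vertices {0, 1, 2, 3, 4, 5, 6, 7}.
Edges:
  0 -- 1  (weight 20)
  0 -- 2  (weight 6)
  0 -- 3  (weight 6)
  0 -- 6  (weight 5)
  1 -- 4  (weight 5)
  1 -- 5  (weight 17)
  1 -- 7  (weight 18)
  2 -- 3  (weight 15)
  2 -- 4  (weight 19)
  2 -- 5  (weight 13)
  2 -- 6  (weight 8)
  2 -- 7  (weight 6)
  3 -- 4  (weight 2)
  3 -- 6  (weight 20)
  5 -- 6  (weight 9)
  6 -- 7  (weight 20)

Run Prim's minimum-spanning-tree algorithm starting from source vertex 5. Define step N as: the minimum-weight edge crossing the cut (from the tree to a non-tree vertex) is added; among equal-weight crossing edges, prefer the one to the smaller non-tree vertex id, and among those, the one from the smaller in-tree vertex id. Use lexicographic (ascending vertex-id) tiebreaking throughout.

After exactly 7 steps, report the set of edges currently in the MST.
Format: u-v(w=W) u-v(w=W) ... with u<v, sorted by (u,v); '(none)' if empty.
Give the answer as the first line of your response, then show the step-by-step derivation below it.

0-2(w=6) 0-3(w=6) 0-6(w=5) 1-4(w=5) 2-7(w=6) 3-4(w=2) 5-6(w=9)

step 1: add edge 5-6 (w=9); MST = {5-6(w=9)}
step 2: add edge 0-6 (w=5); MST = {0-6(w=5) 5-6(w=9)}
step 3: add edge 0-2 (w=6); MST = {0-2(w=6) 0-6(w=5) 5-6(w=9)}
step 4: add edge 0-3 (w=6); MST = {0-2(w=6) 0-3(w=6) 0-6(w=5) 5-6(w=9)}
step 5: add edge 3-4 (w=2); MST = {0-2(w=6) 0-3(w=6) 0-6(w=5) 3-4(w=2) 5-6(w=9)}
step 6: add edge 1-4 (w=5); MST = {0-2(w=6) 0-3(w=6) 0-6(w=5) 1-4(w=5) 3-4(w=2) 5-6(w=9)}
step 7: add edge 2-7 (w=6); MST = {0-2(w=6) 0-3(w=6) 0-6(w=5) 1-4(w=5) 2-7(w=6) 3-4(w=2) 5-6(w=9)}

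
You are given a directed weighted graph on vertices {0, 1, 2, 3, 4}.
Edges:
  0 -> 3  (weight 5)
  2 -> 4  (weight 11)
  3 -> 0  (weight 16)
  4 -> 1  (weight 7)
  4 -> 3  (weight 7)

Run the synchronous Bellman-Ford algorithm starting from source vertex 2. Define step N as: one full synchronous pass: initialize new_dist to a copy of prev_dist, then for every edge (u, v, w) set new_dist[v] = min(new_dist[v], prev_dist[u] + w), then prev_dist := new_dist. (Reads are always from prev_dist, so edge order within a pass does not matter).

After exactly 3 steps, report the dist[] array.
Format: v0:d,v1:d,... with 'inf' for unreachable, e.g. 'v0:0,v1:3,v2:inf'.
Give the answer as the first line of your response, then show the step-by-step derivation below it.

v0:34,v1:18,v2:0,v3:18,v4:11

step 1: dist = v0:inf,v1:inf,v2:0,v3:inf,v4:11
step 2: dist = v0:inf,v1:18,v2:0,v3:18,v4:11
step 3: dist = v0:34,v1:18,v2:0,v3:18,v4:11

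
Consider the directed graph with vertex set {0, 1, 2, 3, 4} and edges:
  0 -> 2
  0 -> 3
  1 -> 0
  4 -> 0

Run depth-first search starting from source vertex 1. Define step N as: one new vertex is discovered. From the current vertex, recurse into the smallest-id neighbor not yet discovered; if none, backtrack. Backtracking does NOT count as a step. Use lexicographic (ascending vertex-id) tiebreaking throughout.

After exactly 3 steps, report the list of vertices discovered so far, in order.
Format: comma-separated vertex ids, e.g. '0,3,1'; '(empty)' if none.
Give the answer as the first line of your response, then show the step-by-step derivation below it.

1,0,2

step 1: discover 1; path=1; order=1
step 2: discover 0; path=1>0; order=1,0
step 3: discover 2; path=1>0>2; order=1,0,2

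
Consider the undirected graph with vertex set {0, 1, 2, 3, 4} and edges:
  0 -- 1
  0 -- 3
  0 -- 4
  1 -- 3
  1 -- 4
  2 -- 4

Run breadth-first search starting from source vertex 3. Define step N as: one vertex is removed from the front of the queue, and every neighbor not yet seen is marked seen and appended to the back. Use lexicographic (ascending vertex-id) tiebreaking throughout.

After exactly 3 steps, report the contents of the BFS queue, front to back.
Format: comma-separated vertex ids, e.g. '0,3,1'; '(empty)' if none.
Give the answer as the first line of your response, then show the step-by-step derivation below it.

4

step 1: dequeue 3; queue=[0,1]; order=3
step 2: dequeue 0; queue=[1,4]; order=3,0
step 3: dequeue 1; queue=[4]; order=3,0,1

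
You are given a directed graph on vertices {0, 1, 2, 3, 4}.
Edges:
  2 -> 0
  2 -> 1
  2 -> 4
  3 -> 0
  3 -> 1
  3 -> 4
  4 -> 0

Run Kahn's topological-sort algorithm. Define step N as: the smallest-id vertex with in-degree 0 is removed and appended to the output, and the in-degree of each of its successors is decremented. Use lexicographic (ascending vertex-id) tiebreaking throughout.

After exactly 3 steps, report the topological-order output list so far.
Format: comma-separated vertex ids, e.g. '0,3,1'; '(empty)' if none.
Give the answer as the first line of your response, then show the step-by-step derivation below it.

2,3,1

step 1: output 2; order=[2]; indeg=(2,1,0,0,1)
step 2: output 3; order=[2,3]; indeg=(1,0,0,0,0)
step 3: output 1; order=[2,3,1]; indeg=(1,0,0,0,0)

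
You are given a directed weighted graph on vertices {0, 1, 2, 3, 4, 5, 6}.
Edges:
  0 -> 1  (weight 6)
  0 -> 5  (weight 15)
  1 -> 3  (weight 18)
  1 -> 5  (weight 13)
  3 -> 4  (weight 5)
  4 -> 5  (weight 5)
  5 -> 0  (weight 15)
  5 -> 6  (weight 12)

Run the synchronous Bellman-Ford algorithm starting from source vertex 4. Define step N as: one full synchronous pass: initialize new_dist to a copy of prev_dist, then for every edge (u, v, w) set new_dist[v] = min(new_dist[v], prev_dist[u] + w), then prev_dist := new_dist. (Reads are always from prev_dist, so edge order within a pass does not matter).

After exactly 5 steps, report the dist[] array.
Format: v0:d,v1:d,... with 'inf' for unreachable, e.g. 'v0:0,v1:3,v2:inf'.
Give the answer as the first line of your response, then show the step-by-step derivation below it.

v0:20,v1:26,v2:inf,v3:44,v4:0,v5:5,v6:17

step 1: dist = v0:inf,v1:inf,v2:inf,v3:inf,v4:0,v5:5,v6:inf
step 2: dist = v0:20,v1:inf,v2:inf,v3:inf,v4:0,v5:5,v6:17
step 3: dist = v0:20,v1:26,v2:inf,v3:inf,v4:0,v5:5,v6:17
step 4: dist = v0:20,v1:26,v2:inf,v3:44,v4:0,v5:5,v6:17
step 5: dist = v0:20,v1:26,v2:inf,v3:44,v4:0,v5:5,v6:17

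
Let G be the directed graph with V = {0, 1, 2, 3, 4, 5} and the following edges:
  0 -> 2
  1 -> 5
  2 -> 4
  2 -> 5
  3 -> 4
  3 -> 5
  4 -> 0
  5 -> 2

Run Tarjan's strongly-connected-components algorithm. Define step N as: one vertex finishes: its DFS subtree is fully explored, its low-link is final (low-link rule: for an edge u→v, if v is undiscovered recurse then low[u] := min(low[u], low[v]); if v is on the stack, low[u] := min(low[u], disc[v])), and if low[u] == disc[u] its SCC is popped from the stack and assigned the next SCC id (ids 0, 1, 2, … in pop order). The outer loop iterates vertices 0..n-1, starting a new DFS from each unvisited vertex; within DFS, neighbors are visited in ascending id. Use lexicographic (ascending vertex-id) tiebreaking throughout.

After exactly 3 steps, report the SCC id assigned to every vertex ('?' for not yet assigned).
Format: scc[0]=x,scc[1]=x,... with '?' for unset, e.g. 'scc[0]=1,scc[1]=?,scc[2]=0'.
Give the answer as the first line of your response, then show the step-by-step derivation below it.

scc[0]=?,scc[1]=?,scc[2]=?,scc[3]=?,scc[4]=?,scc[5]=?

step 1: low=(low[0]=0,low[1]=?,low[2]=1,low[3]=?,low[4]=0,low[5]=?); scc=(scc[0]=?,scc[1]=?,scc[2]=?,scc[3]=?,scc[4]=?,scc[5]=?)
step 2: low=(low[0]=0,low[1]=?,low[2]=0,low[3]=?,low[4]=0,low[5]=1); scc=(scc[0]=?,scc[1]=?,scc[2]=?,scc[3]=?,scc[4]=?,scc[5]=?)
step 3: low=(low[0]=0,low[1]=?,low[2]=0,low[3]=?,low[4]=0,low[5]=1); scc=(scc[0]=?,scc[1]=?,scc[2]=?,scc[3]=?,scc[4]=?,scc[5]=?)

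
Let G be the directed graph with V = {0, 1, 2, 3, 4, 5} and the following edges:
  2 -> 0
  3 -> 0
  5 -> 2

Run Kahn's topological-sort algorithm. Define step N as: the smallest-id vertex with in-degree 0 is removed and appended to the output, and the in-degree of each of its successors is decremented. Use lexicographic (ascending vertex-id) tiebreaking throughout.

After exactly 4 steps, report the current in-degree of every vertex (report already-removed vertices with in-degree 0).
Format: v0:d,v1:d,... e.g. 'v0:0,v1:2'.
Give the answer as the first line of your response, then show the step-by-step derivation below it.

v0:1,v1:0,v2:0,v3:0,v4:0,v5:0

step 1: output 1; order=[1]; indeg=(2,0,1,0,0,0)
step 2: output 3; order=[1,3]; indeg=(1,0,1,0,0,0)
step 3: output 4; order=[1,3,4]; indeg=(1,0,1,0,0,0)
step 4: output 5; order=[1,3,4,5]; indeg=(1,0,0,0,0,0)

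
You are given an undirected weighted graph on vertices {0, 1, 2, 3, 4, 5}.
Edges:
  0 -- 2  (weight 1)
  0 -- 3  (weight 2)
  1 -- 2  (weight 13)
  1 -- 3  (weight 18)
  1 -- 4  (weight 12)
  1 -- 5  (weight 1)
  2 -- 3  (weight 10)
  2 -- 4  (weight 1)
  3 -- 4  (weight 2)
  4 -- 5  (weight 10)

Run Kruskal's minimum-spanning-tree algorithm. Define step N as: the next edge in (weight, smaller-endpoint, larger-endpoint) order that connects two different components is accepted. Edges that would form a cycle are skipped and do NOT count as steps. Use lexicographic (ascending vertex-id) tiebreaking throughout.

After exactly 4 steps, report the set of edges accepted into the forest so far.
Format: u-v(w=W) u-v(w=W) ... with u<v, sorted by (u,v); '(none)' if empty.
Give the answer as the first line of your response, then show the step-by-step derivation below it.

0-2(w=1) 0-3(w=2) 1-5(w=1) 2-4(w=1)

step 1: add edge 0-2 (w=1); MST = {0-2(w=1)}
step 2: add edge 1-5 (w=1); MST = {0-2(w=1) 1-5(w=1)}
step 3: add edge 2-4 (w=1); MST = {0-2(w=1) 1-5(w=1) 2-4(w=1)}
step 4: add edge 0-3 (w=2); MST = {0-2(w=1) 0-3(w=2) 1-5(w=1) 2-4(w=1)}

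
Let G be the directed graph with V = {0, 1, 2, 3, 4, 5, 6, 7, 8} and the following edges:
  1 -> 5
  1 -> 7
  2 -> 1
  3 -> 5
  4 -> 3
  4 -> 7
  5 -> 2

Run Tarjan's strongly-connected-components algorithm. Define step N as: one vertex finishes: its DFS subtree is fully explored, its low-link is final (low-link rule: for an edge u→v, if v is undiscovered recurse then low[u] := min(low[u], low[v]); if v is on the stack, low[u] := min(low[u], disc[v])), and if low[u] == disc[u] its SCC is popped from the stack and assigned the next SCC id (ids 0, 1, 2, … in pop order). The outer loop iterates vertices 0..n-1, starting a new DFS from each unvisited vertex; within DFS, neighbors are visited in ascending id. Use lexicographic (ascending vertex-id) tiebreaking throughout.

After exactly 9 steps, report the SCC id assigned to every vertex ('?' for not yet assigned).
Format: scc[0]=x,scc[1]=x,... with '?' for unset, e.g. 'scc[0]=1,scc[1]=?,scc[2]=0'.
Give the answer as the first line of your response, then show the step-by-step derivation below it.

scc[0]=0,scc[1]=2,scc[2]=2,scc[3]=3,scc[4]=4,scc[5]=2,scc[6]=5,scc[7]=1,scc[8]=6

step 1: low=(low[0]=0,low[1]=?,low[2]=?,low[3]=?,low[4]=?,low[5]=?,low[6]=?,low[7]=?,low[8]=?); scc=(scc[0]=0,scc[1]=?,scc[2]=?,scc[3]=?,scc[4]=?,scc[5]=?,scc[6]=?,scc[7]=?,scc[8]=?)
step 2: low=(low[0]=0,low[1]=1,low[2]=1,low[3]=?,low[4]=?,low[5]=2,low[6]=?,low[7]=?,low[8]=?); scc=(scc[0]=0,scc[1]=?,scc[2]=?,scc[3]=?,scc[4]=?,scc[5]=?,scc[6]=?,scc[7]=?,scc[8]=?)
step 3: low=(low[0]=0,low[1]=1,low[2]=1,low[3]=?,low[4]=?,low[5]=1,low[6]=?,low[7]=?,low[8]=?); scc=(scc[0]=0,scc[1]=?,scc[2]=?,scc[3]=?,scc[4]=?,scc[5]=?,scc[6]=?,scc[7]=?,scc[8]=?)
step 4: low=(low[0]=0,low[1]=1,low[2]=1,low[3]=?,low[4]=?,low[5]=1,low[6]=?,low[7]=4,low[8]=?); scc=(scc[0]=0,scc[1]=?,scc[2]=?,scc[3]=?,scc[4]=?,scc[5]=?,scc[6]=?,scc[7]=1,scc[8]=?)
step 5: low=(low[0]=0,low[1]=1,low[2]=1,low[3]=?,low[4]=?,low[5]=1,low[6]=?,low[7]=4,low[8]=?); scc=(scc[0]=0,scc[1]=2,scc[2]=2,scc[3]=?,scc[4]=?,scc[5]=2,scc[6]=?,scc[7]=1,scc[8]=?)
step 6: low=(low[0]=0,low[1]=1,low[2]=1,low[3]=5,low[4]=?,low[5]=1,low[6]=?,low[7]=4,low[8]=?); scc=(scc[0]=0,scc[1]=2,scc[2]=2,scc[3]=3,scc[4]=?,scc[5]=2,scc[6]=?,scc[7]=1,scc[8]=?)
step 7: low=(low[0]=0,low[1]=1,low[2]=1,low[3]=5,low[4]=6,low[5]=1,low[6]=?,low[7]=4,low[8]=?); scc=(scc[0]=0,scc[1]=2,scc[2]=2,scc[3]=3,scc[4]=4,scc[5]=2,scc[6]=?,scc[7]=1,scc[8]=?)
step 8: low=(low[0]=0,low[1]=1,low[2]=1,low[3]=5,low[4]=6,low[5]=1,low[6]=7,low[7]=4,low[8]=?); scc=(scc[0]=0,scc[1]=2,scc[2]=2,scc[3]=3,scc[4]=4,scc[5]=2,scc[6]=5,scc[7]=1,scc[8]=?)
step 9: low=(low[0]=0,low[1]=1,low[2]=1,low[3]=5,low[4]=6,low[5]=1,low[6]=7,low[7]=4,low[8]=8); scc=(scc[0]=0,scc[1]=2,scc[2]=2,scc[3]=3,scc[4]=4,scc[5]=2,scc[6]=5,scc[7]=1,scc[8]=6)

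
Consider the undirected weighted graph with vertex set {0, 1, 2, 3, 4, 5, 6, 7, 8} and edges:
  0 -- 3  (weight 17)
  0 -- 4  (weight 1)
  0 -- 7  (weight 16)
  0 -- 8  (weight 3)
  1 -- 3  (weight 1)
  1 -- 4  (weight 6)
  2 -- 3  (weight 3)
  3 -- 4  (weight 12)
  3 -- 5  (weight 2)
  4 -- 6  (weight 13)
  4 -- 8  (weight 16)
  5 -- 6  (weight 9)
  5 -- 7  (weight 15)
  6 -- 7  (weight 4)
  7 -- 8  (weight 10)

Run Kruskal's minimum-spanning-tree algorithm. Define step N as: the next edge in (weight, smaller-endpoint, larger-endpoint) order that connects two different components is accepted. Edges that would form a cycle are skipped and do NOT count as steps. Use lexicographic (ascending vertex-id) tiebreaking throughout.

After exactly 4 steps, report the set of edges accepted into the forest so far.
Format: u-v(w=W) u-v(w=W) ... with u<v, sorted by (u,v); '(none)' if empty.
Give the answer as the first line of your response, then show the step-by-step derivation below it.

0-4(w=1) 0-8(w=3) 1-3(w=1) 3-5(w=2)

step 1: add edge 0-4 (w=1); MST = {0-4(w=1)}
step 2: add edge 1-3 (w=1); MST = {0-4(w=1) 1-3(w=1)}
step 3: add edge 3-5 (w=2); MST = {0-4(w=1) 1-3(w=1) 3-5(w=2)}
step 4: add edge 0-8 (w=3); MST = {0-4(w=1) 0-8(w=3) 1-3(w=1) 3-5(w=2)}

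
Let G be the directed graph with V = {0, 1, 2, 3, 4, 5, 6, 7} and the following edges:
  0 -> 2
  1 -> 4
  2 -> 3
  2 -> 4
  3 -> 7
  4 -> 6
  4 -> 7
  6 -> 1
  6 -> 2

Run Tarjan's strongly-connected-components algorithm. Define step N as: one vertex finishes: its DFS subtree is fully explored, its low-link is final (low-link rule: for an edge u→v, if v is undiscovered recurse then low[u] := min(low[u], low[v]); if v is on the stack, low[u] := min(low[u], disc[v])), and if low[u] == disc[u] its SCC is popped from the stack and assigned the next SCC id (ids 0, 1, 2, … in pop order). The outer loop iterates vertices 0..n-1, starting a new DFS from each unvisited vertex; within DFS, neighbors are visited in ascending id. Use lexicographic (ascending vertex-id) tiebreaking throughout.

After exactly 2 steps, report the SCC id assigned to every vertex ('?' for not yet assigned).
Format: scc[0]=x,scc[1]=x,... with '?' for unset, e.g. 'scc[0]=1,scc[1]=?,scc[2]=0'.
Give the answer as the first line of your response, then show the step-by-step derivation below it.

scc[0]=?,scc[1]=?,scc[2]=?,scc[3]=1,scc[4]=?,scc[5]=?,scc[6]=?,scc[7]=0

step 1: low=(low[0]=0,low[1]=?,low[2]=1,low[3]=2,low[4]=?,low[5]=?,low[6]=?,low[7]=3); scc=(scc[0]=?,scc[1]=?,scc[2]=?,scc[3]=?,scc[4]=?,scc[5]=?,scc[6]=?,scc[7]=0)
step 2: low=(low[0]=0,low[1]=?,low[2]=1,low[3]=2,low[4]=?,low[5]=?,low[6]=?,low[7]=3); scc=(scc[0]=?,scc[1]=?,scc[2]=?,scc[3]=1,scc[4]=?,scc[5]=?,scc[6]=?,scc[7]=0)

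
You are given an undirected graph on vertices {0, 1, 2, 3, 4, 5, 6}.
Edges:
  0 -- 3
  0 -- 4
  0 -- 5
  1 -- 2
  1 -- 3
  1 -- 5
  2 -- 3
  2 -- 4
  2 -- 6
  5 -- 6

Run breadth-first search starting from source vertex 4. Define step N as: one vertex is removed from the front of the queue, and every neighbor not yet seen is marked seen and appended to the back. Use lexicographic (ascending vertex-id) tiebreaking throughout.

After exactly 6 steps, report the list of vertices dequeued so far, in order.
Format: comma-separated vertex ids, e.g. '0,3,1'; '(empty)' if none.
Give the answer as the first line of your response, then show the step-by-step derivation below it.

4,0,2,3,5,1

step 1: dequeue 4; queue=[0,2]; order=4
step 2: dequeue 0; queue=[2,3,5]; order=4,0
step 3: dequeue 2; queue=[3,5,1,6]; order=4,0,2
step 4: dequeue 3; queue=[5,1,6]; order=4,0,2,3
step 5: dequeue 5; queue=[1,6]; order=4,0,2,3,5
step 6: dequeue 1; queue=[6]; order=4,0,2,3,5,1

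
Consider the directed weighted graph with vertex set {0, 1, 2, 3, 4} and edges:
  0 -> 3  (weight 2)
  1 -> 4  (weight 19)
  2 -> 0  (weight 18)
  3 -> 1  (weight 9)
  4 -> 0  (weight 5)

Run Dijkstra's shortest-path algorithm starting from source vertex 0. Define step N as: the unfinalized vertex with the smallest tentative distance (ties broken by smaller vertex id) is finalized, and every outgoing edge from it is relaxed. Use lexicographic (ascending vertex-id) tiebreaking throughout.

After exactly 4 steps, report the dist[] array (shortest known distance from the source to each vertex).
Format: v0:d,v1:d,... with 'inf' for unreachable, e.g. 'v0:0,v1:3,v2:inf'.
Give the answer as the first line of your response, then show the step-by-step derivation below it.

v0:0,v1:11,v2:inf,v3:2,v4:30

step 1: dist = v0:0,v1:inf,v2:inf,v3:2,v4:inf
step 2: dist = v0:0,v1:11,v2:inf,v3:2,v4:inf
step 3: dist = v0:0,v1:11,v2:inf,v3:2,v4:30
step 4: dist = v0:0,v1:11,v2:inf,v3:2,v4:30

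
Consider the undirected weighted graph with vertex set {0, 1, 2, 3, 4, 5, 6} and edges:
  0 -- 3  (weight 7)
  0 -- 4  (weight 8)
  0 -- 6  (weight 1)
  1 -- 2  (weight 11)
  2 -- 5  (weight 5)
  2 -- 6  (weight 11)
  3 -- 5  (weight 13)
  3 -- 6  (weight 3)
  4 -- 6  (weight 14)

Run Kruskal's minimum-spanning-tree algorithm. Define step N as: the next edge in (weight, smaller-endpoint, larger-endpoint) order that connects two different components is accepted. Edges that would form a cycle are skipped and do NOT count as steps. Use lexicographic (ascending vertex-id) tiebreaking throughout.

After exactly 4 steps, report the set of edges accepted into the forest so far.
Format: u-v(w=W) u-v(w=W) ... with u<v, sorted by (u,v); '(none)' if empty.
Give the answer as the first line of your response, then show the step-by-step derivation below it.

0-4(w=8) 0-6(w=1) 2-5(w=5) 3-6(w=3)

step 1: add edge 0-6 (w=1); MST = {0-6(w=1)}
step 2: add edge 3-6 (w=3); MST = {0-6(w=1) 3-6(w=3)}
step 3: add edge 2-5 (w=5); MST = {0-6(w=1) 2-5(w=5) 3-6(w=3)}
step 4: add edge 0-4 (w=8); MST = {0-4(w=8) 0-6(w=1) 2-5(w=5) 3-6(w=3)}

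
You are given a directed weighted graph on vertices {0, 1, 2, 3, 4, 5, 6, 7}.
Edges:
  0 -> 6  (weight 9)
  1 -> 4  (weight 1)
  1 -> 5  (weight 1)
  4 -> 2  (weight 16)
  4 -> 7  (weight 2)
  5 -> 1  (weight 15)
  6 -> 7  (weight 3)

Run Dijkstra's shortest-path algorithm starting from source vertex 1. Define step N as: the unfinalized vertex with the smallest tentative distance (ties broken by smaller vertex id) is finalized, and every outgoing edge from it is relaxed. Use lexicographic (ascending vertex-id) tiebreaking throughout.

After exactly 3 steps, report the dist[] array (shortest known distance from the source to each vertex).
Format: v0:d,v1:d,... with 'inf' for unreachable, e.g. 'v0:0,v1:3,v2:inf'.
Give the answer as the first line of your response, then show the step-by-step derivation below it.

v0:inf,v1:0,v2:17,v3:inf,v4:1,v5:1,v6:inf,v7:3

step 1: dist = v0:inf,v1:0,v2:inf,v3:inf,v4:1,v5:1,v6:inf,v7:inf
step 2: dist = v0:inf,v1:0,v2:17,v3:inf,v4:1,v5:1,v6:inf,v7:3
step 3: dist = v0:inf,v1:0,v2:17,v3:inf,v4:1,v5:1,v6:inf,v7:3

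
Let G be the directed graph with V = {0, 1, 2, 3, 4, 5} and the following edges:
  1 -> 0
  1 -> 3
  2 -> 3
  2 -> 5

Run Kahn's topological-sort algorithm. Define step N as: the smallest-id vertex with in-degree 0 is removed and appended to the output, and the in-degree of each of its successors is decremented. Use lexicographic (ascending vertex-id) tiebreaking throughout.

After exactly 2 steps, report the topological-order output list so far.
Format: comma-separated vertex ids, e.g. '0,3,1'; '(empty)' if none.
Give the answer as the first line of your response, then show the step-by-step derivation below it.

1,0

step 1: output 1; order=[1]; indeg=(0,0,0,1,0,1)
step 2: output 0; order=[1,0]; indeg=(0,0,0,1,0,1)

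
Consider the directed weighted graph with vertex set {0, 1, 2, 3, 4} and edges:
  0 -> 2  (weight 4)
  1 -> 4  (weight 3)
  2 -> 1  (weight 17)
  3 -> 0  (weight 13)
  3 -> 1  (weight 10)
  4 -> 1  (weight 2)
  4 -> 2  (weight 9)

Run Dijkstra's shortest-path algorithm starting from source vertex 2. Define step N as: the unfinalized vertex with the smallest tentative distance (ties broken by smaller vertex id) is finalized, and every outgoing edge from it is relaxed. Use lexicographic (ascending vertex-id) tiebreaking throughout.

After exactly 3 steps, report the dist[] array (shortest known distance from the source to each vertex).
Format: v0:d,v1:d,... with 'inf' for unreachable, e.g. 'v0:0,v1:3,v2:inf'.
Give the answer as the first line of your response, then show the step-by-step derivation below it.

v0:inf,v1:17,v2:0,v3:inf,v4:20

step 1: dist = v0:inf,v1:17,v2:0,v3:inf,v4:inf
step 2: dist = v0:inf,v1:17,v2:0,v3:inf,v4:20
step 3: dist = v0:inf,v1:17,v2:0,v3:inf,v4:20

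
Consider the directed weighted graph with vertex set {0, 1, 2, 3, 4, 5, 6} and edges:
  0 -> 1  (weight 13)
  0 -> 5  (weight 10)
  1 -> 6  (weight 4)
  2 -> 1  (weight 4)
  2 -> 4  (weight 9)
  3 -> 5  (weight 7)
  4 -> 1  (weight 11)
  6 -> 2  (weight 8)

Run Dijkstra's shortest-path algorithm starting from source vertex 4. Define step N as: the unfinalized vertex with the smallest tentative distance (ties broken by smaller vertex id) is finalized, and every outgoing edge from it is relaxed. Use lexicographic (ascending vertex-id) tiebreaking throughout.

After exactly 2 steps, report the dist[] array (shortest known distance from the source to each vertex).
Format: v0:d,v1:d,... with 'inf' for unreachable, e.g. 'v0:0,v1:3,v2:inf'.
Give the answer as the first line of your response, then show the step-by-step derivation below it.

v0:inf,v1:11,v2:inf,v3:inf,v4:0,v5:inf,v6:15

step 1: dist = v0:inf,v1:11,v2:inf,v3:inf,v4:0,v5:inf,v6:inf
step 2: dist = v0:inf,v1:11,v2:inf,v3:inf,v4:0,v5:inf,v6:15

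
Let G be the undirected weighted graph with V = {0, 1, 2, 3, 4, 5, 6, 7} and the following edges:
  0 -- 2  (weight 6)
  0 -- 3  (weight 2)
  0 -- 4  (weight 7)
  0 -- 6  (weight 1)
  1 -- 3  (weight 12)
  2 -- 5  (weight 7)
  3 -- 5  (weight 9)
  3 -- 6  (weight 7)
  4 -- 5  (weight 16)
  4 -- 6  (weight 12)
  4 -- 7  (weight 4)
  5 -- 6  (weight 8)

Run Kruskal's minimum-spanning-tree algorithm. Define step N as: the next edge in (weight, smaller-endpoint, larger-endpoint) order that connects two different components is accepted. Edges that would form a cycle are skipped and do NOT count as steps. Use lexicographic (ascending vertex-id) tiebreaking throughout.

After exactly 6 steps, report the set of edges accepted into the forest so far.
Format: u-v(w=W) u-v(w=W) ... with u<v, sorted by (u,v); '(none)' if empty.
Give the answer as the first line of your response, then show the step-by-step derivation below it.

0-2(w=6) 0-3(w=2) 0-4(w=7) 0-6(w=1) 2-5(w=7) 4-7(w=4)

step 1: add edge 0-6 (w=1); MST = {0-6(w=1)}
step 2: add edge 0-3 (w=2); MST = {0-3(w=2) 0-6(w=1)}
step 3: add edge 4-7 (w=4); MST = {0-3(w=2) 0-6(w=1) 4-7(w=4)}
step 4: add edge 0-2 (w=6); MST = {0-2(w=6) 0-3(w=2) 0-6(w=1) 4-7(w=4)}
step 5: add edge 0-4 (w=7); MST = {0-2(w=6) 0-3(w=2) 0-4(w=7) 0-6(w=1) 4-7(w=4)}
step 6: add edge 2-5 (w=7); MST = {0-2(w=6) 0-3(w=2) 0-4(w=7) 0-6(w=1) 2-5(w=7) 4-7(w=4)}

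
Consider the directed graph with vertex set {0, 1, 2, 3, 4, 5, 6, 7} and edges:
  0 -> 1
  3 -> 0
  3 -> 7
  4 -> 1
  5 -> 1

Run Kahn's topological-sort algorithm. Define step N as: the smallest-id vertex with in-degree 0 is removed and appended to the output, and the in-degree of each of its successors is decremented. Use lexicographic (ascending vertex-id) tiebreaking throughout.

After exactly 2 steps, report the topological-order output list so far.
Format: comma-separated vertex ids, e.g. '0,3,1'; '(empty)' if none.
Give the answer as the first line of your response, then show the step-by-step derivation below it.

2,3

step 1: output 2; order=[2]; indeg=(1,3,0,0,0,0,0,1)
step 2: output 3; order=[2,3]; indeg=(0,3,0,0,0,0,0,0)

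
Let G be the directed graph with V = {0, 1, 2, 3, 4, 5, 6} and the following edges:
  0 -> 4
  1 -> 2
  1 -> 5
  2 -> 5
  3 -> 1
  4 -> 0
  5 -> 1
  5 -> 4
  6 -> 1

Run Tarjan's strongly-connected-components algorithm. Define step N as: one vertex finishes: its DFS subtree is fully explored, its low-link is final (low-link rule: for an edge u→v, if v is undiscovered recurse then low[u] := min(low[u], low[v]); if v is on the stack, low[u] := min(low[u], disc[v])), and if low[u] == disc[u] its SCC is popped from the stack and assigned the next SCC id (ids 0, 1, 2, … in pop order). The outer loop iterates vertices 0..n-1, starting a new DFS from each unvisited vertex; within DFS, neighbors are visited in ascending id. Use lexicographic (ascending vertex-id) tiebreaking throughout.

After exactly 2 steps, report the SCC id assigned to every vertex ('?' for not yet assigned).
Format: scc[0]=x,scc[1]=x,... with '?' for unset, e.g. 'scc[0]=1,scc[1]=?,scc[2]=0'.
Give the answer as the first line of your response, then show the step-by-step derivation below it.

scc[0]=0,scc[1]=?,scc[2]=?,scc[3]=?,scc[4]=0,scc[5]=?,scc[6]=?

step 1: low=(low[0]=0,low[1]=?,low[2]=?,low[3]=?,low[4]=0,low[5]=?,low[6]=?); scc=(scc[0]=?,scc[1]=?,scc[2]=?,scc[3]=?,scc[4]=?,scc[5]=?,scc[6]=?)
step 2: low=(low[0]=0,low[1]=?,low[2]=?,low[3]=?,low[4]=0,low[5]=?,low[6]=?); scc=(scc[0]=0,scc[1]=?,scc[2]=?,scc[3]=?,scc[4]=0,scc[5]=?,scc[6]=?)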